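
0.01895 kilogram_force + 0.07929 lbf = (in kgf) 0.05492. Check: 1 kilogram_force = 9.80665 N, so 0.01895 kilogram_force = 0.01895 * 9.80665 = 0.18583602 N. 1 lbf = 4.4482216 N, so 0.07929 lbf = 0.07929 * 4.4482216 = 0.35269949 N. Sum: 0.18583602 + 0.35269949 = 0.53853551 N. 1 kgf = 9.80665 N, so 0.53853551 N = 0.53853551 / 9.80665 = 0.054915339 kgf ≈ 0.05492 kgf (4 s.f.).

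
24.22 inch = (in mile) 1 inch = 0.0254 m, so 24.22 inch = 24.22 * 0.0254 = 0.615188 m. 1 mile = 1609.344 m, so 0.615188 m = 0.615188 / 1609.344 = 0.0003822601 mile ≈ 0.0003823 mile (4 s.f.). Final answer: 0.0003823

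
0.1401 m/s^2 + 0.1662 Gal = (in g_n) 0.01446. Check: 0.1401 m/s^2 is already in m/s^2. 1 Gal = 0.01 m/s^2, so 0.1662 Gal = 0.1662 * 0.01 = 0.001662 m/s^2. Sum: 0.1401 + 0.001662 = 0.141762 m/s^2. 1 g_n = 9.80665 m/s^2, so 0.141762 m/s^2 = 0.141762 / 9.80665 = 0.014455701 g_n ≈ 0.01446 g_n (4 s.f.).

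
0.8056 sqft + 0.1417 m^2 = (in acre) 5.351e-05. Check: 1 sqft = 0.09290304 m^2, so 0.8056 sqft = 0.8056 * 0.09290304 = 0.074842689 m^2. 0.1417 m^2 is already in m^2. Sum: 0.074842689 + 0.1417 = 0.21654269 m^2. 1 acre = 4046.8564 m^2, so 0.21654269 m^2 = 0.21654269 / 4046.8564 = 5.3508864e-05 acre ≈ 5.351e-05 acre (4 s.f.).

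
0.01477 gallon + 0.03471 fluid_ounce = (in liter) 1 gallon = 0.0037854118 m^3, so 0.01477 gallon = 0.01477 * 0.0037854118 = 5.5910532e-05 m^3. 1 fluid_ounce = 2.957353e-05 m^3, so 0.03471 fluid_ounce = 0.03471 * 2.957353e-05 = 1.0264972e-06 m^3. Sum: 5.5910532e-05 + 1.0264972e-06 = 5.6937029e-05 m^3. 1 liter = 0.001 m^3, so 5.6937029e-05 m^3 = 5.6937029e-05 / 0.001 = 0.056937029 liter ≈ 0.05694 liter (4 s.f.). Final answer: 0.05694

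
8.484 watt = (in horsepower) 8.484 watt = 8.484 W. 1 horsepower = 745.69987 W, so 8.484 W = 8.484 / 745.69987 = 0.011377231 horsepower ≈ 0.01138 horsepower (4 s.f.). Final answer: 0.01138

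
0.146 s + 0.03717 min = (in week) 3.929e-06. Check: 0.146 s is already in s. 1 min = 60 s, so 0.03717 min = 0.03717 * 60 = 2.2302 s. Sum: 0.146 + 2.2302 = 2.3762 s. 1 week = 604800 s, so 2.3762 s = 2.3762 / 604800 = 3.9289021e-06 week ≈ 3.929e-06 week (4 s.f.).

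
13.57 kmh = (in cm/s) 1 kmh = 0.27777778 m/s, so 13.57 kmh = 13.57 * 0.27777778 = 3.7694444 m/s. 1 cm/s = 0.01 m/s, so 3.7694444 m/s = 3.7694444 / 0.01 = 376.94444 cm/s ≈ 376.9 cm/s (4 s.f.). Final answer: 376.9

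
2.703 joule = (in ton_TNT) 2.703 joule = 2.703 J. 1 ton_TNT = 4.184e+09 J, so 2.703 J = 2.703 / 4.184e+09 = 6.460325e-10 ton_TNT ≈ 6.46e-10 ton_TNT (4 s.f.). Final answer: 6.46e-10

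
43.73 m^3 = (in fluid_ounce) 1 fluid_ounce = 2.957353e-05 m^3, so 43.73 m^3 = 43.73 / 2.957353e-05 = 1478687.2 fluid_ounce ≈ 1.479e+06 fluid_ounce (4 s.f.). Final answer: 1.479e+06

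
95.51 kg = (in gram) 1 gram = 0.001 kg, so 95.51 kg = 95.51 / 0.001 = 95510 gram ≈ 9.551e+04 gram (4 s.f.). Final answer: 9.551e+04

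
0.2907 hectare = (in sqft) 1 hectare = 10000 m^2, so 0.2907 hectare = 0.2907 * 10000 = 2907 m^2. 1 sqft = 0.09290304 m^2, so 2907 m^2 = 2907 / 0.09290304 = 31290.688 sqft ≈ 3.129e+04 sqft (4 s.f.). Final answer: 3.129e+04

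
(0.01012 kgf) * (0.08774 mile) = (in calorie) 3.349. Check: 1 kgf = 9.80665 N, so 0.01012 kgf = 0.01012 * 9.80665 = 0.099243298 N. 1 mile = 1609.344 m, so 0.08774 mile = 0.08774 * 1609.344 = 141.20384 m. Combine: 0.099243298 N * 141.20384 m = 14.013535 J. 1 calorie = 4.184 J, so 14.013535 J = 14.013535 / 4.184 = 3.3493153 calorie ≈ 3.349 calorie (4 s.f.).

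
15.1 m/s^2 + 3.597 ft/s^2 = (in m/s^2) 15.1 m/s^2 is already in m/s^2. 1 ft/s^2 = 0.3048 m/s^2, so 3.597 ft/s^2 = 3.597 * 0.3048 = 1.0963656 m/s^2. Sum: 15.1 + 1.0963656 = 16.196366 m/s^2. Result: 16.196366 m/s^2 ≈ 16.2 m/s^2 (4 s.f.). Final answer: 16.2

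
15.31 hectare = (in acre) 1 hectare = 10000 m^2, so 15.31 hectare = 15.31 * 10000 = 153100 m^2. 1 acre = 4046.8564 m^2, so 153100 m^2 = 153100 / 4046.8564 = 37.831834 acre ≈ 37.83 acre (4 s.f.). Final answer: 37.83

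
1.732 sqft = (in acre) 3.976e-05. Check: 1 sqft = 0.09290304 m^2, so 1.732 sqft = 1.732 * 0.09290304 = 0.16090807 m^2. 1 acre = 4046.8564 m^2, so 0.16090807 m^2 = 0.16090807 / 4046.8564 = 3.9761249e-05 acre ≈ 3.976e-05 acre (4 s.f.).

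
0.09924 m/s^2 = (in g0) 1 g0 = 9.80665 m/s^2, so 0.09924 m/s^2 = 0.09924 / 9.80665 = 0.010119664 g0 ≈ 0.01012 g0 (4 s.f.). Final answer: 0.01012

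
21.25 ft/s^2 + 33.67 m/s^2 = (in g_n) 4.094. Check: 1 ft/s^2 = 0.3048 m/s^2, so 21.25 ft/s^2 = 21.25 * 0.3048 = 6.477 m/s^2. 33.67 m/s^2 is already in m/s^2. Sum: 6.477 + 33.67 = 40.147 m/s^2. 1 g_n = 9.80665 m/s^2, so 40.147 m/s^2 = 40.147 / 9.80665 = 4.0938547 g_n ≈ 4.094 g_n (4 s.f.).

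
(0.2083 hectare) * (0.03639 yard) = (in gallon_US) 1 hectare = 10000 m^2, so 0.2083 hectare = 0.2083 * 10000 = 2083 m^2. 1 yard = 0.9144 m, so 0.03639 yard = 0.03639 * 0.9144 = 0.033275016 m. Combine: 2083 m^2 * 0.033275016 m = 69.311858 m^3. 1 gallon_US = 0.0037854118 m^3, so 69.311858 m^3 = 69.311858 / 0.0037854118 = 18310.256 gallon_US ≈ 1.831e+04 gallon_US (4 s.f.). Final answer: 1.831e+04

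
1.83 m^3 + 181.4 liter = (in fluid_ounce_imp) 7.079e+04. Check: 1.83 m^3 is already in m^3. 1 liter = 0.001 m^3, so 181.4 liter = 181.4 * 0.001 = 0.1814 m^3. Sum: 1.83 + 0.1814 = 2.0114 m^3. 1 fluid_ounce_imp = 2.8413063e-05 m^3, so 2.0114 m^3 = 2.0114 / 2.8413063e-05 = 70791.383 fluid_ounce_imp ≈ 7.079e+04 fluid_ounce_imp (4 s.f.).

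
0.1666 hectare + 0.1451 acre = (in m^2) 1 hectare = 10000 m^2, so 0.1666 hectare = 0.1666 * 10000 = 1666 m^2. 1 acre = 4046.8564 m^2, so 0.1451 acre = 0.1451 * 4046.8564 = 587.19887 m^2. Sum: 1666 + 587.19887 = 2253.1989 m^2. Result: 2253.1989 m^2 ≈ 2253 m^2 (4 s.f.). Final answer: 2253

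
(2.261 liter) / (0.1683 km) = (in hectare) 1.343e-09. Check: 1 liter = 0.001 m^3, so 2.261 liter = 2.261 * 0.001 = 0.002261 m^3. 1 km = 1000 m, so 0.1683 km = 0.1683 * 1000 = 168.3 m. Combine: 0.002261 m^3 / 168.3 m = 1.3434343e-05 m^2. 1 hectare = 10000 m^2, so 1.3434343e-05 m^2 = 1.3434343e-05 / 10000 = 1.3434343e-09 hectare ≈ 1.343e-09 hectare (4 s.f.).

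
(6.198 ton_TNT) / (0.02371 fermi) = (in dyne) 1 ton_TNT = 4.184e+09 J, so 6.198 ton_TNT = 6.198 * 4.184e+09 = 2.5932432e+10 J. 1 fermi = 1e-15 m, so 0.02371 fermi = 0.02371 * 1e-15 = 2.371e-17 m. Combine: 2.5932432e+10 J / 2.371e-17 m = 1.093734e+27 N. 1 dyne = 1e-05 N, so 1.093734e+27 N = 1.093734e+27 / 1e-05 = 1.093734e+32 dyne ≈ 1.094e+32 dyne (4 s.f.). Final answer: 1.094e+32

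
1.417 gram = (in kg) 0.001417. Check: 1 gram = 0.001 kg, so 1.417 gram = 1.417 * 0.001 = 0.001417 kg. Result: 0.001417 kg.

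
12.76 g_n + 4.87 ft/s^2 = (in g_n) 12.91. Check: 1 g_n = 9.80665 m/s^2, so 12.76 g_n = 12.76 * 9.80665 = 125.13285 m/s^2. 1 ft/s^2 = 0.3048 m/s^2, so 4.87 ft/s^2 = 4.87 * 0.3048 = 1.484376 m/s^2. Sum: 125.13285 + 1.484376 = 126.61723 m/s^2. 1 g_n = 9.80665 m/s^2, so 126.61723 m/s^2 = 126.61723 / 9.80665 = 12.911364 g_n ≈ 12.91 g_n (4 s.f.).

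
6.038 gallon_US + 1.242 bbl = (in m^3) 1 gallon_US = 0.0037854118 m^3, so 6.038 gallon_US = 6.038 * 0.0037854118 = 0.022856316 m^3. 1 bbl = 0.15898729 m^3, so 1.242 bbl = 1.242 * 0.15898729 = 0.19746222 m^3. Sum: 0.022856316 + 0.19746222 = 0.22031854 m^3. Result: 0.22031854 m^3 ≈ 0.2203 m^3 (4 s.f.). Final answer: 0.2203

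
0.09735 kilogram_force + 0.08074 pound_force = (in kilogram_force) 0.134. Check: 1 kilogram_force = 9.80665 N, so 0.09735 kilogram_force = 0.09735 * 9.80665 = 0.95467738 N. 1 pound_force = 4.4482216 N, so 0.08074 pound_force = 0.08074 * 4.4482216 = 0.35914941 N. Sum: 0.95467738 + 0.35914941 = 1.3138268 N. 1 kilogram_force = 9.80665 N, so 1.3138268 N = 1.3138268 / 9.80665 = 0.13397305 kilogram_force ≈ 0.134 kilogram_force (4 s.f.).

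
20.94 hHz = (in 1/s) 2094. Check: 1 hHz = 100 Hz, so 20.94 hHz = 20.94 * 100 = 2094 Hz. 2094 Hz = 2094 1/s.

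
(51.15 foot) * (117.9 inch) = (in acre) 0.01154. Check: 1 foot = 0.3048 m, so 51.15 foot = 51.15 * 0.3048 = 15.59052 m. 1 inch = 0.0254 m, so 117.9 inch = 117.9 * 0.0254 = 2.99466 m. Combine: 15.59052 m * 2.99466 m = 46.688307 m^2. 1 acre = 4046.8564 m^2, so 46.688307 m^2 = 46.688307 / 4046.8564 = 0.011536932 acre ≈ 0.01154 acre (4 s.f.).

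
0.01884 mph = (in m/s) 1 mph = 0.44704 m/s, so 0.01884 mph = 0.01884 * 0.44704 = 0.0084222336 m/s. Result: 0.0084222336 m/s ≈ 0.008422 m/s (4 s.f.). Final answer: 0.008422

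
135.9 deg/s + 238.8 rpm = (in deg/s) 1 deg/s = 0.017453293 rad/s, so 135.9 deg/s = 135.9 * 0.017453293 = 2.3719025 rad/s. 1 rpm = 0.10471976 rad/s, so 238.8 rpm = 238.8 * 0.10471976 = 25.007078 rad/s. Sum: 2.3719025 + 25.007078 = 27.37898 rad/s. 1 deg/s = 0.017453293 rad/s, so 27.37898 rad/s = 27.37898 / 0.017453293 = 1568.7 deg/s ≈ 1569 deg/s (4 s.f.). Final answer: 1569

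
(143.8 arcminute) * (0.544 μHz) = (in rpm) 1 arcminute = 0.00029088821 rad, so 143.8 arcminute = 143.8 * 0.00029088821 = 0.041829724 rad. 1 μHz = 1e-06 Hz, so 0.544 μHz = 0.544 * 1e-06 = 5.44e-07 Hz. Combine: 0.041829724 rad * 5.44e-07 Hz = 2.275537e-08 rad/s. 1 rpm = 0.10471976 rad/s, so 2.275537e-08 rad/s = 2.275537e-08 / 0.10471976 = 2.1729778e-07 rpm ≈ 2.173e-07 rpm (4 s.f.). Final answer: 2.173e-07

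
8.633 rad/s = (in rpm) 1 rpm = 0.10471976 rad/s, so 8.633 rad/s = 8.633 / 0.10471976 = 82.439077 rpm ≈ 82.44 rpm (4 s.f.). Final answer: 82.44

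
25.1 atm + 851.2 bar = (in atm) 865.2. Check: 1 atm = 101325 Pa, so 25.1 atm = 25.1 * 101325 = 2543257.5 Pa. 1 bar = 100000 Pa, so 851.2 bar = 851.2 * 100000 = 85120000 Pa. Sum: 2543257.5 + 85120000 = 87663258 Pa. 1 atm = 101325 Pa, so 87663258 Pa = 87663258 / 101325 = 865.16908 atm ≈ 865.2 atm (4 s.f.).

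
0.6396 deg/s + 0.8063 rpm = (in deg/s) 5.477. Check: 1 deg/s = 0.017453293 rad/s, so 0.6396 deg/s = 0.6396 * 0.017453293 = 0.011163126 rad/s. 1 rpm = 0.10471976 rad/s, so 0.8063 rpm = 0.8063 * 0.10471976 = 0.084435539 rad/s. Sum: 0.011163126 + 0.084435539 = 0.095598664 rad/s. 1 deg/s = 0.017453293 rad/s, so 0.095598664 rad/s = 0.095598664 / 0.017453293 = 5.4774 deg/s ≈ 5.477 deg/s (4 s.f.).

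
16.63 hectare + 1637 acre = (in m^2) 6.791e+06. Check: 1 hectare = 10000 m^2, so 16.63 hectare = 16.63 * 10000 = 166300 m^2. 1 acre = 4046.8564 m^2, so 1637 acre = 1637 * 4046.8564 = 6624704 m^2. Sum: 166300 + 6624704 = 6791004 m^2. Result: 6791004 m^2 ≈ 6.791e+06 m^2 (4 s.f.).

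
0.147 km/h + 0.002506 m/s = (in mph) 1 km/h = 0.27777778 m/s, so 0.147 km/h = 0.147 * 0.27777778 = 0.040833333 m/s. 0.002506 m/s is already in m/s. Sum: 0.040833333 + 0.002506 = 0.043339333 m/s. 1 mph = 0.44704 m/s, so 0.043339333 m/s = 0.043339333 / 0.44704 = 0.096947328 mph ≈ 0.09695 mph (4 s.f.). Final answer: 0.09695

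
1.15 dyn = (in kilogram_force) 1 dyn = 1e-05 N, so 1.15 dyn = 1.15 * 1e-05 = 1.15e-05 N. 1 kilogram_force = 9.80665 N, so 1.15e-05 N = 1.15e-05 / 9.80665 = 1.1726736e-06 kilogram_force ≈ 1.173e-06 kilogram_force (4 s.f.). Final answer: 1.173e-06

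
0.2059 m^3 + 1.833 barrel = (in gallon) 131.4. Check: 0.2059 m^3 is already in m^3. 1 barrel = 0.15898729 m^3, so 1.833 barrel = 1.833 * 0.15898729 = 0.29142371 m^3. Sum: 0.2059 + 0.29142371 = 0.49732371 m^3. 1 gallon = 0.0037854118 m^3, so 0.49732371 m^3 = 0.49732371 / 0.0037854118 = 131.37903 gallon ≈ 131.4 gallon (4 s.f.).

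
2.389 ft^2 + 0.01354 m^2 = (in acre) 1 ft^2 = 0.09290304 m^2, so 2.389 ft^2 = 2.389 * 0.09290304 = 0.22194536 m^2. 0.01354 m^2 is already in m^2. Sum: 0.22194536 + 0.01354 = 0.23548536 m^2. 1 acre = 4046.8564 m^2, so 0.23548536 m^2 = 0.23548536 / 4046.8564 = 5.81897e-05 acre ≈ 5.819e-05 acre (4 s.f.). Final answer: 5.819e-05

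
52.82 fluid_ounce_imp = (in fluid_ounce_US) 50.75. Check: 1 fluid_ounce_imp = 2.8413063e-05 m^3, so 52.82 fluid_ounce_imp = 52.82 * 2.8413063e-05 = 0.001500778 m^3. 1 fluid_ounce_US = 2.957353e-05 m^3, so 0.001500778 m^3 = 0.001500778 / 2.957353e-05 = 50.74734 fluid_ounce_US ≈ 50.75 fluid_ounce_US (4 s.f.).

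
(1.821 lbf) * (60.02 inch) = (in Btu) 1 lbf = 4.4482216 N, so 1.821 lbf = 1.821 * 4.4482216 = 8.1002116 N. 1 inch = 0.0254 m, so 60.02 inch = 60.02 * 0.0254 = 1.524508 m. Combine: 8.1002116 N * 1.524508 m = 12.348837 J. 1 Btu = 1055.0559 J, so 12.348837 J = 12.348837 / 1055.0559 = 0.011704439 Btu ≈ 0.0117 Btu (4 s.f.). Final answer: 0.0117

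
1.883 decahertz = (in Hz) 1 decahertz = 10 Hz, so 1.883 decahertz = 1.883 * 10 = 18.83 Hz. Result: 18.83 Hz. Final answer: 18.83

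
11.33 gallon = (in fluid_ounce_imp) 1 gallon = 0.0037854118 m^3, so 11.33 gallon = 11.33 * 0.0037854118 = 0.042888716 m^3. 1 fluid_ounce_imp = 2.8413063e-05 m^3, so 0.042888716 m^3 = 0.042888716 / 2.8413063e-05 = 1509.4718 fluid_ounce_imp ≈ 1509 fluid_ounce_imp (4 s.f.). Final answer: 1509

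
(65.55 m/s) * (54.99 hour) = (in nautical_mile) 7007. Check: 65.55 m/s is already in m/s. 1 hour = 3600 s, so 54.99 hour = 54.99 * 3600 = 197964 s. Combine: 65.55 m/s * 197964 s = 12976540 m. 1 nautical_mile = 1852 m, so 12976540 m = 12976540 / 1852 = 7006.7712 nautical_mile ≈ 7007 nautical_mile (4 s.f.).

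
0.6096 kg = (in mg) 6.096e+05. Check: 1 mg = 1e-06 kg, so 0.6096 kg = 0.6096 / 1e-06 = 609600 mg ≈ 6.096e+05 mg (4 s.f.).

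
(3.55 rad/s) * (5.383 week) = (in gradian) 3.55 rad/s is already in rad/s. 1 week = 604800 s, so 5.383 week = 5.383 * 604800 = 3255638.4 s. Combine: 3.55 rad/s * 3255638.4 s = 11557516 rad. 1 gradian = 0.015707963 rad, so 11557516 rad = 11557516 / 0.015707963 = 7.3577434e+08 gradian ≈ 7.358e+08 gradian (4 s.f.). Final answer: 7.358e+08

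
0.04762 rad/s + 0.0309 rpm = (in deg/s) 2.914. Check: 0.04762 rad/s is already in rad/s. 1 rpm = 0.10471976 rad/s, so 0.0309 rpm = 0.0309 * 0.10471976 = 0.0032358404 rad/s. Sum: 0.04762 + 0.0032358404 = 0.05085584 rad/s. 1 deg/s = 0.017453293 rad/s, so 0.05085584 rad/s = 0.05085584 / 0.017453293 = 2.913825 deg/s ≈ 2.914 deg/s (4 s.f.).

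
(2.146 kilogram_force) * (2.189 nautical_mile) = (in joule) 8.532e+04. Check: 1 kilogram_force = 9.80665 N, so 2.146 kilogram_force = 2.146 * 9.80665 = 21.045071 N. 1 nautical_mile = 1852 m, so 2.189 nautical_mile = 2.189 * 1852 = 4054.028 m. Combine: 21.045071 N * 4054.028 m = 85317.307 J. 85317.307 J = 85317.307 joule ≈ 8.532e+04 joule (4 s.f.).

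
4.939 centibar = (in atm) 0.04874. Check: 1 centibar = 1000 Pa, so 4.939 centibar = 4.939 * 1000 = 4939 Pa. 1 atm = 101325 Pa, so 4939 Pa = 4939 / 101325 = 0.04874414 atm ≈ 0.04874 atm (4 s.f.).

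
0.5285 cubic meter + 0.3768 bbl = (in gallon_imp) 0.5285 cubic meter = 0.5285 m^3. 1 bbl = 0.15898729 m^3, so 0.3768 bbl = 0.3768 * 0.15898729 = 0.059906413 m^3. Sum: 0.5285 + 0.059906413 = 0.58840641 m^3. 1 gallon_imp = 0.00454609 m^3, so 0.58840641 m^3 = 0.58840641 / 0.00454609 = 129.43132 gallon_imp ≈ 129.4 gallon_imp (4 s.f.). Final answer: 129.4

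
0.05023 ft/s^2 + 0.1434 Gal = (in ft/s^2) 0.05493. Check: 1 ft/s^2 = 0.3048 m/s^2, so 0.05023 ft/s^2 = 0.05023 * 0.3048 = 0.015310104 m/s^2. 1 Gal = 0.01 m/s^2, so 0.1434 Gal = 0.1434 * 0.01 = 0.001434 m/s^2. Sum: 0.015310104 + 0.001434 = 0.016744104 m/s^2. 1 ft/s^2 = 0.3048 m/s^2, so 0.016744104 m/s^2 = 0.016744104 / 0.3048 = 0.054934724 ft/s^2 ≈ 0.05493 ft/s^2 (4 s.f.).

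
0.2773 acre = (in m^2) 1122. Check: 1 acre = 4046.8564 m^2, so 0.2773 acre = 0.2773 * 4046.8564 = 1122.1933 m^2. Result: 1122.1933 m^2 ≈ 1122 m^2 (4 s.f.).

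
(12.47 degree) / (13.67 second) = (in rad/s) 1 degree = 0.017453293 rad, so 12.47 degree = 12.47 * 0.017453293 = 0.21764256 rad. 13.67 second = 13.67 s. Combine: 0.21764256 rad / 13.67 s = 0.015921182 rad/s. Result: 0.015921182 rad/s ≈ 0.01592 rad/s (4 s.f.). Final answer: 0.01592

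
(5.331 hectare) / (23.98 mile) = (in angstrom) 1 hectare = 10000 m^2, so 5.331 hectare = 5.331 * 10000 = 53310 m^2. 1 mile = 1609.344 m, so 23.98 mile = 23.98 * 1609.344 = 38592.069 m. Combine: 53310 m^2 / 38592.069 m = 1.3813719 m. 1 angstrom = 1e-10 m, so 1.3813719 m = 1.3813719 / 1e-10 = 1.3813719e+10 angstrom ≈ 1.381e+10 angstrom (4 s.f.). Final answer: 1.381e+10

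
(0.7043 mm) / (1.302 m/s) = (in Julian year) 1 mm = 0.001 m, so 0.7043 mm = 0.7043 * 0.001 = 0.0007043 m. 1.302 m/s is already in m/s. Combine: 0.0007043 m / 1.302 m/s = 0.00054093702 s. 1 Julian year = 31557600 s, so 0.00054093702 s = 0.00054093702 / 31557600 = 1.714126e-11 Julian year ≈ 1.714e-11 Julian year (4 s.f.). Final answer: 1.714e-11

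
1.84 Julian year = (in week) 96.01. Check: 1 Julian year = 31557600 s, so 1.84 Julian year = 1.84 * 31557600 = 58065984 s. 1 week = 604800 s, so 58065984 s = 58065984 / 604800 = 96.008571 week ≈ 96.01 week (4 s.f.).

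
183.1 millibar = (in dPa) 1 millibar = 100 Pa, so 183.1 millibar = 183.1 * 100 = 18310 Pa. 1 dPa = 0.1 Pa, so 18310 Pa = 18310 / 0.1 = 183100 dPa ≈ 1.831e+05 dPa (4 s.f.). Final answer: 1.831e+05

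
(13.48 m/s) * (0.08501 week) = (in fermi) 6.931e+20. Check: 13.48 m/s is already in m/s. 1 week = 604800 s, so 0.08501 week = 0.08501 * 604800 = 51414.048 s. Combine: 13.48 m/s * 51414.048 s = 693061.37 m. 1 fermi = 1e-15 m, so 693061.37 m = 693061.37 / 1e-15 = 6.9306137e+20 fermi ≈ 6.931e+20 fermi (4 s.f.).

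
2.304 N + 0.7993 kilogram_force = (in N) 10.14. Check: 2.304 N is already in N. 1 kilogram_force = 9.80665 N, so 0.7993 kilogram_force = 0.7993 * 9.80665 = 7.8384553 N. Sum: 2.304 + 7.8384553 = 10.142455 N. Result: 10.142455 N ≈ 10.14 N (4 s.f.).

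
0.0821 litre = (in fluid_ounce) 2.776. Check: 1 litre = 0.001 m^3, so 0.0821 litre = 0.0821 * 0.001 = 8.21e-05 m^3. 1 fluid_ounce = 2.957353e-05 m^3, so 8.21e-05 m^3 = 8.21e-05 / 2.957353e-05 = 2.7761313 fluid_ounce ≈ 2.776 fluid_ounce (4 s.f.).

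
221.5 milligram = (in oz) 0.007813. Check: 1 milligram = 1e-06 kg, so 221.5 milligram = 221.5 * 1e-06 = 0.0002215 kg. 1 oz = 0.028349523 kg, so 0.0002215 kg = 0.0002215 / 0.028349523 = 0.0078131826 oz ≈ 0.007813 oz (4 s.f.).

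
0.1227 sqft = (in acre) 2.817e-06. Check: 1 sqft = 0.09290304 m^2, so 0.1227 sqft = 0.1227 * 0.09290304 = 0.011399203 m^2. 1 acre = 4046.8564 m^2, so 0.011399203 m^2 = 0.011399203 / 4046.8564 = 2.8168044e-06 acre ≈ 2.817e-06 acre (4 s.f.).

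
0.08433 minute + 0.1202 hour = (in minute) 1 minute = 60 s, so 0.08433 minute = 0.08433 * 60 = 5.0598 s. 1 hour = 3600 s, so 0.1202 hour = 0.1202 * 3600 = 432.72 s. Sum: 5.0598 + 432.72 = 437.7798 s. 1 minute = 60 s, so 437.7798 s = 437.7798 / 60 = 7.29633 minute ≈ 7.296 minute (4 s.f.). Final answer: 7.296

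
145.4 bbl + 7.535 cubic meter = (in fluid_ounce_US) 1 bbl = 0.15898729 m^3, so 145.4 bbl = 145.4 * 0.15898729 = 23.116753 m^3. 7.535 cubic meter = 7.535 m^3. Sum: 23.116753 + 7.535 = 30.651753 m^3. 1 fluid_ounce_US = 2.957353e-05 m^3, so 30.651753 m^3 = 30.651753 / 2.957353e-05 = 1036459.1 fluid_ounce_US ≈ 1.036e+06 fluid_ounce_US (4 s.f.). Final answer: 1.036e+06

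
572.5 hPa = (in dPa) 5.725e+05. Check: 1 hPa = 100 Pa, so 572.5 hPa = 572.5 * 100 = 57250 Pa. 1 dPa = 0.1 Pa, so 57250 Pa = 57250 / 0.1 = 572500 dPa ≈ 5.725e+05 dPa (4 s.f.).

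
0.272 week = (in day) 1 week = 604800 s, so 0.272 week = 0.272 * 604800 = 164505.6 s. 1 day = 86400 s, so 164505.6 s = 164505.6 / 86400 = 1.904 day. Final answer: 1.904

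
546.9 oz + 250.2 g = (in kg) 1 oz = 0.028349523 kg, so 546.9 oz = 546.9 * 0.028349523 = 15.504354 kg. 1 g = 0.001 kg, so 250.2 g = 250.2 * 0.001 = 0.2502 kg. Sum: 15.504354 + 0.2502 = 15.754554 kg. Result: 15.754554 kg ≈ 15.75 kg (4 s.f.). Final answer: 15.75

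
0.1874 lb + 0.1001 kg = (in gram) 185.1. Check: 1 lb = 0.45359237 kg, so 0.1874 lb = 0.1874 * 0.45359237 = 0.08500321 kg. 0.1001 kg is already in kg. Sum: 0.08500321 + 0.1001 = 0.18510321 kg. 1 gram = 0.001 kg, so 0.18510321 kg = 0.18510321 / 0.001 = 185.10321 gram ≈ 185.1 gram (4 s.f.).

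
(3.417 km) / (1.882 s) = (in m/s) 1 km = 1000 m, so 3.417 km = 3.417 * 1000 = 3417 m. 1.882 s is already in s. Combine: 3417 m / 1.882 s = 1815.6217 m/s. Result: 1815.6217 m/s ≈ 1816 m/s (4 s.f.). Final answer: 1816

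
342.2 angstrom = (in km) 3.422e-11. Check: 1 angstrom = 1e-10 m, so 342.2 angstrom = 342.2 * 1e-10 = 3.422e-08 m. 1 km = 1000 m, so 3.422e-08 m = 3.422e-08 / 1000 = 3.422e-11 km.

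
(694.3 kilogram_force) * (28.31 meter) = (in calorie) 4.607e+04. Check: 1 kilogram_force = 9.80665 N, so 694.3 kilogram_force = 694.3 * 9.80665 = 6808.7571 N. 28.31 meter = 28.31 m. Combine: 6808.7571 N * 28.31 m = 192755.91 J. 1 calorie = 4.184 J, so 192755.91 J = 192755.91 / 4.184 = 46069.769 calorie ≈ 4.607e+04 calorie (4 s.f.).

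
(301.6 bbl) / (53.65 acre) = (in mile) 1 bbl = 0.15898729 m^3, so 301.6 bbl = 301.6 * 0.15898729 = 47.950568 m^3. 1 acre = 4046.8564 m^2, so 53.65 acre = 53.65 * 4046.8564 = 217113.85 m^2. Combine: 47.950568 m^3 / 217113.85 m^2 = 0.00022085449 m. 1 mile = 1609.344 m, so 0.00022085449 m = 0.00022085449 / 1609.344 = 1.3723262e-07 mile ≈ 1.372e-07 mile (4 s.f.). Final answer: 1.372e-07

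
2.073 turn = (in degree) 1 turn = 6.2831853 rad, so 2.073 turn = 2.073 * 6.2831853 = 13.025043 rad. 1 degree = 0.017453293 rad, so 13.025043 rad = 13.025043 / 0.017453293 = 746.28 degree ≈ 746.3 degree (4 s.f.). Final answer: 746.3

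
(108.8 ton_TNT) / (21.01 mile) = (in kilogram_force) 1 ton_TNT = 4.184e+09 J, so 108.8 ton_TNT = 108.8 * 4.184e+09 = 4.552192e+11 J. 1 mile = 1609.344 m, so 21.01 mile = 21.01 * 1609.344 = 33812.317 m. Combine: 4.552192e+11 J / 33812.317 m = 13463117 N. 1 kilogram_force = 9.80665 N, so 13463117 N = 13463117 / 9.80665 = 1372855.9 kilogram_force ≈ 1.373e+06 kilogram_force (4 s.f.). Final answer: 1.373e+06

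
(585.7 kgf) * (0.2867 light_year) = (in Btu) 1 kgf = 9.80665 N, so 585.7 kgf = 585.7 * 9.80665 = 5743.7549 N. 1 light_year = 9.4607305e+15 m, so 0.2867 light_year = 0.2867 * 9.4607305e+15 = 2.7123914e+15 m. Combine: 5743.7549 N * 2.7123914e+15 m = 1.5579312e+19 J. 1 Btu = 1055.0559 J, so 1.5579312e+19 J = 1.5579312e+19 / 1055.0559 = 1.4766338e+16 Btu ≈ 1.477e+16 Btu (4 s.f.). Final answer: 1.477e+16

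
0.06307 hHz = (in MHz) 1 hHz = 100 Hz, so 0.06307 hHz = 0.06307 * 100 = 6.307 Hz. 1 MHz = 1000000 Hz, so 6.307 Hz = 6.307 / 1000000 = 6.307e-06 MHz. Final answer: 6.307e-06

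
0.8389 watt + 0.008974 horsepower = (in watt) 0.8389 watt = 0.8389 W. 1 horsepower = 745.69987 W, so 0.008974 horsepower = 0.008974 * 745.69987 = 6.6919106 W. Sum: 0.8389 + 6.6919106 = 7.5308106 W. 7.5308106 W = 7.5308106 watt ≈ 7.531 watt (4 s.f.). Final answer: 7.531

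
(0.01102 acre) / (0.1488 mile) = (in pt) 1 acre = 4046.8564 m^2, so 0.01102 acre = 0.01102 * 4046.8564 = 44.596358 m^2. 1 mile = 1609.344 m, so 0.1488 mile = 0.1488 * 1609.344 = 239.47039 m. Combine: 44.596358 m^2 / 239.47039 m = 0.18622911 m. 1 pt = 0.00035277778 m, so 0.18622911 m = 0.18622911 / 0.00035277778 = 527.89355 pt ≈ 527.9 pt (4 s.f.). Final answer: 527.9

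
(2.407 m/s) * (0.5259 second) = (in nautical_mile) 0.0006835. Check: 2.407 m/s is already in m/s. 0.5259 second = 0.5259 s. Combine: 2.407 m/s * 0.5259 s = 1.2658413 m. 1 nautical_mile = 1852 m, so 1.2658413 m = 1.2658413 / 1852 = 0.00068349962 nautical_mile ≈ 0.0006835 nautical_mile (4 s.f.).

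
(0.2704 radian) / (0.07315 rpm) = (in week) 5.836e-05. Check: 0.2704 radian = 0.2704 rad. 1 rpm = 0.10471976 rad/s, so 0.07315 rpm = 0.07315 * 0.10471976 = 0.0076602501 rad/s. Combine: 0.2704 rad / 0.0076602501 rad/s = 35.299109 s. 1 week = 604800 s, so 35.299109 s = 35.299109 / 604800 = 5.8364928e-05 week ≈ 5.836e-05 week (4 s.f.).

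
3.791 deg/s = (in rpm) 0.6318. Check: 1 deg/s = 0.017453293 rad/s, so 3.791 deg/s = 3.791 * 0.017453293 = 0.066165432 rad/s. 1 rpm = 0.10471976 rad/s, so 0.066165432 rad/s = 0.066165432 / 0.10471976 = 0.63183333 rpm ≈ 0.6318 rpm (4 s.f.).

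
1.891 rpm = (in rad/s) 1 rpm = 0.10471976 rad/s, so 1.891 rpm = 1.891 * 0.10471976 = 0.19802506 rad/s. Result: 0.19802506 rad/s ≈ 0.198 rad/s (4 s.f.). Final answer: 0.198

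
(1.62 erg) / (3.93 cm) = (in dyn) 0.4122. Check: 1 erg = 1e-07 J, so 1.62 erg = 1.62 * 1e-07 = 1.62e-07 J. 1 cm = 0.01 m, so 3.93 cm = 3.93 * 0.01 = 0.0393 m. Combine: 1.62e-07 J / 0.0393 m = 4.1221374e-06 N. 1 dyn = 1e-05 N, so 4.1221374e-06 N = 4.1221374e-06 / 1e-05 = 0.41221374 dyn ≈ 0.4122 dyn (4 s.f.).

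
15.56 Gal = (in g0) 0.01587. Check: 1 Gal = 0.01 m/s^2, so 15.56 Gal = 15.56 * 0.01 = 0.1556 m/s^2. 1 g0 = 9.80665 m/s^2, so 0.1556 m/s^2 = 0.1556 / 9.80665 = 0.015866784 g0 ≈ 0.01587 g0 (4 s.f.).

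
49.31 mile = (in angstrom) 7.936e+14. Check: 1 mile = 1609.344 m, so 49.31 mile = 49.31 * 1609.344 = 79356.753 m. 1 angstrom = 1e-10 m, so 79356.753 m = 79356.753 / 1e-10 = 7.9356753e+14 angstrom ≈ 7.936e+14 angstrom (4 s.f.).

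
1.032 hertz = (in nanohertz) 1.032e+09. Check: 1.032 hertz = 1.032 Hz. 1 nanohertz = 1e-09 Hz, so 1.032 Hz = 1.032 / 1e-09 = 1.032e+09 nanohertz.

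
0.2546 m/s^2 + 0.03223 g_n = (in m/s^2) 0.5707. Check: 0.2546 m/s^2 is already in m/s^2. 1 g_n = 9.80665 m/s^2, so 0.03223 g_n = 0.03223 * 9.80665 = 0.31606833 m/s^2. Sum: 0.2546 + 0.31606833 = 0.57066833 m/s^2. Result: 0.57066833 m/s^2 ≈ 0.5707 m/s^2 (4 s.f.).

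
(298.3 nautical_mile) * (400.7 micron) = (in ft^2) 2383. Check: 1 nautical_mile = 1852 m, so 298.3 nautical_mile = 298.3 * 1852 = 552451.6 m. 1 micron = 1e-06 m, so 400.7 micron = 400.7 * 1e-06 = 0.0004007 m. Combine: 552451.6 m * 0.0004007 m = 221.36736 m^2. 1 ft^2 = 0.09290304 m^2, so 221.36736 m^2 = 221.36736 / 0.09290304 = 2382.7784 ft^2 ≈ 2383 ft^2 (4 s.f.).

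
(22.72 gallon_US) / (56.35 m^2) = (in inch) 0.06009. Check: 1 gallon_US = 0.0037854118 m^3, so 22.72 gallon_US = 22.72 * 0.0037854118 = 0.086004556 m^3. 56.35 m^2 is already in m^2. Combine: 0.086004556 m^3 / 56.35 m^2 = 0.0015262565 m. 1 inch = 0.0254 m, so 0.0015262565 m = 0.0015262565 / 0.0254 = 0.06008884 inch ≈ 0.06009 inch (4 s.f.).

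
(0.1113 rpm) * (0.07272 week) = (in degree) 2.937e+04. Check: 1 rpm = 0.10471976 rad/s, so 0.1113 rpm = 0.1113 * 0.10471976 = 0.011655309 rad/s. 1 week = 604800 s, so 0.07272 week = 0.07272 * 604800 = 43981.056 s. Combine: 0.011655309 rad/s * 43981.056 s = 512.61279 rad. 1 degree = 0.017453293 rad, so 512.61279 rad = 512.61279 / 0.017453293 = 29370.549 degree ≈ 2.937e+04 degree (4 s.f.).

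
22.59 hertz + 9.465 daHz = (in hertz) 117.2. Check: 22.59 hertz = 22.59 Hz. 1 daHz = 10 Hz, so 9.465 daHz = 9.465 * 10 = 94.65 Hz. Sum: 22.59 + 94.65 = 117.24 Hz. 117.24 Hz = 117.24 hertz ≈ 117.2 hertz (4 s.f.).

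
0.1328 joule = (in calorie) 0.1328 joule = 0.1328 J. 1 calorie = 4.184 J, so 0.1328 J = 0.1328 / 4.184 = 0.031739962 calorie ≈ 0.03174 calorie (4 s.f.). Final answer: 0.03174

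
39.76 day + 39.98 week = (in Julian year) 1 day = 86400 s, so 39.76 day = 39.76 * 86400 = 3435264 s. 1 week = 604800 s, so 39.98 week = 39.98 * 604800 = 24179904 s. Sum: 3435264 + 24179904 = 27615168 s. 1 Julian year = 31557600 s, so 27615168 s = 27615168 / 31557600 = 0.87507187 Julian year ≈ 0.8751 Julian year (4 s.f.). Final answer: 0.8751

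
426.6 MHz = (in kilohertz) 4.266e+05. Check: 1 MHz = 1000000 Hz, so 426.6 MHz = 426.6 * 1000000 = 4.266e+08 Hz. 1 kilohertz = 1000 Hz, so 4.266e+08 Hz = 4.266e+08 / 1000 = 426600 kilohertz ≈ 4.266e+05 kilohertz (4 s.f.).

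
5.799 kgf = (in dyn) 1 kgf = 9.80665 N, so 5.799 kgf = 5.799 * 9.80665 = 56.868763 N. 1 dyn = 1e-05 N, so 56.868763 N = 56.868763 / 1e-05 = 5686876.3 dyn ≈ 5.687e+06 dyn (4 s.f.). Final answer: 5.687e+06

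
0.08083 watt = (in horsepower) 0.08083 watt = 0.08083 W. 1 horsepower = 745.69987 W, so 0.08083 W = 0.08083 / 745.69987 = 0.00010839482 horsepower ≈ 0.0001084 horsepower (4 s.f.). Final answer: 0.0001084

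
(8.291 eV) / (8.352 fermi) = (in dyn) 1 eV = 1.6021766e-19 J, so 8.291 eV = 8.291 * 1.6021766e-19 = 1.3283646e-18 J. 1 fermi = 1e-15 m, so 8.352 fermi = 8.352 * 1e-15 = 8.352e-15 m. Combine: 1.3283646e-18 J / 8.352e-15 m = 0.00015904749 N. 1 dyn = 1e-05 N, so 0.00015904749 N = 0.00015904749 / 1e-05 = 15.904749 dyn ≈ 15.9 dyn (4 s.f.). Final answer: 15.9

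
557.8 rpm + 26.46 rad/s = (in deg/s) 4863. Check: 1 rpm = 0.10471976 rad/s, so 557.8 rpm = 557.8 * 0.10471976 = 58.412679 rad/s. 26.46 rad/s is already in rad/s. Sum: 58.412679 + 26.46 = 84.872679 rad/s. 1 deg/s = 0.017453293 rad/s, so 84.872679 rad/s = 84.872679 / 0.017453293 = 4862.8463 deg/s ≈ 4863 deg/s (4 s.f.).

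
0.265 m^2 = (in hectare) 1 hectare = 10000 m^2, so 0.265 m^2 = 0.265 / 10000 = 2.65e-05 hectare. Final answer: 2.65e-05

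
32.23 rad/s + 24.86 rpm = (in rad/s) 32.23 rad/s is already in rad/s. 1 rpm = 0.10471976 rad/s, so 24.86 rpm = 24.86 * 0.10471976 = 2.6033331 rad/s. Sum: 32.23 + 2.6033331 = 34.833333 rad/s. Result: 34.833333 rad/s ≈ 34.83 rad/s (4 s.f.). Final answer: 34.83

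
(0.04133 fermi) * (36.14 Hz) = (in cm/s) 1.494e-13. Check: 1 fermi = 1e-15 m, so 0.04133 fermi = 0.04133 * 1e-15 = 4.133e-17 m. 36.14 Hz is already in Hz. Combine: 4.133e-17 m * 36.14 Hz = 1.4936662e-15 m/s. 1 cm/s = 0.01 m/s, so 1.4936662e-15 m/s = 1.4936662e-15 / 0.01 = 1.4936662e-13 cm/s ≈ 1.494e-13 cm/s (4 s.f.).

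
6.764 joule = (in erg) 6.764e+07. Check: 6.764 joule = 6.764 J. 1 erg = 1e-07 J, so 6.764 J = 6.764 / 1e-07 = 67640000 erg ≈ 6.764e+07 erg (4 s.f.).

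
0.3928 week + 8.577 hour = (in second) 2.684e+05. Check: 1 week = 604800 s, so 0.3928 week = 0.3928 * 604800 = 237565.44 s. 1 hour = 3600 s, so 8.577 hour = 8.577 * 3600 = 30877.2 s. Sum: 237565.44 + 30877.2 = 268442.64 s. 268442.64 s = 268442.64 second ≈ 2.684e+05 second (4 s.f.).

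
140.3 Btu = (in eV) 1 Btu = 1055.0559 J, so 140.3 Btu = 140.3 * 1055.0559 = 148024.34 J. 1 eV = 1.6021766e-19 J, so 148024.34 J = 148024.34 / 1.6021766e-19 = 9.2389524e+23 eV ≈ 9.239e+23 eV (4 s.f.). Final answer: 9.239e+23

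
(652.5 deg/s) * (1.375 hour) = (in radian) 5.637e+04. Check: 1 deg/s = 0.017453293 rad/s, so 652.5 deg/s = 652.5 * 0.017453293 = 11.388273 rad/s. 1 hour = 3600 s, so 1.375 hour = 1.375 * 3600 = 4950 s. Combine: 11.388273 rad/s * 4950 s = 56371.953 rad. 56371.953 rad = 56371.953 radian ≈ 5.637e+04 radian (4 s.f.).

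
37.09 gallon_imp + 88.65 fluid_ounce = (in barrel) 1 gallon_imp = 0.00454609 m^3, so 37.09 gallon_imp = 37.09 * 0.00454609 = 0.16861448 m^3. 1 fluid_ounce = 2.957353e-05 m^3, so 88.65 fluid_ounce = 88.65 * 2.957353e-05 = 0.0026216934 m^3. Sum: 0.16861448 + 0.0026216934 = 0.17123617 m^3. 1 barrel = 0.15898729 m^3, so 0.17123617 m^3 = 0.17123617 / 0.15898729 = 1.0770431 barrel ≈ 1.077 barrel (4 s.f.). Final answer: 1.077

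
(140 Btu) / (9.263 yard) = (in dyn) 1 Btu = 1055.0559 J, so 140 Btu = 140 * 1055.0559 = 147707.82 J. 1 yard = 0.9144 m, so 9.263 yard = 9.263 * 0.9144 = 8.4700872 m. Combine: 147707.82 J / 8.4700872 m = 17438.76 N. 1 dyn = 1e-05 N, so 17438.76 N = 17438.76 / 1e-05 = 1.743876e+09 dyn ≈ 1.744e+09 dyn (4 s.f.). Final answer: 1.744e+09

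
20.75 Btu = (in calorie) 5232. Check: 1 Btu = 1055.0559 J, so 20.75 Btu = 20.75 * 1055.0559 = 21892.409 J. 1 calorie = 4.184 J, so 21892.409 J = 21892.409 / 4.184 = 5232.4113 calorie ≈ 5232 calorie (4 s.f.).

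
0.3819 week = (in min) 3850. Check: 1 week = 604800 s, so 0.3819 week = 0.3819 * 604800 = 230973.12 s. 1 min = 60 s, so 230973.12 s = 230973.12 / 60 = 3849.552 min ≈ 3850 min (4 s.f.).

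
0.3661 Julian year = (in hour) 1 Julian year = 31557600 s, so 0.3661 Julian year = 0.3661 * 31557600 = 11553237 s. 1 hour = 3600 s, so 11553237 s = 11553237 / 3600 = 3209.2326 hour ≈ 3209 hour (4 s.f.). Final answer: 3209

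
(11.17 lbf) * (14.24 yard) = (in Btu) 1 lbf = 4.4482216 N, so 11.17 lbf = 11.17 * 4.4482216 = 49.686635 N. 1 yard = 0.9144 m, so 14.24 yard = 14.24 * 0.9144 = 13.021056 m. Combine: 49.686635 N * 13.021056 m = 646.97246 J. 1 Btu = 1055.0559 J, so 646.97246 J = 646.97246 / 1055.0559 = 0.61321158 Btu ≈ 0.6132 Btu (4 s.f.). Final answer: 0.6132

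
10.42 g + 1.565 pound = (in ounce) 1 g = 0.001 kg, so 10.42 g = 10.42 * 0.001 = 0.01042 kg. 1 pound = 0.45359237 kg, so 1.565 pound = 1.565 * 0.45359237 = 0.70987206 kg. Sum: 0.01042 + 0.70987206 = 0.72029206 kg. 1 ounce = 0.028349523 kg, so 0.72029206 kg = 0.72029206 / 0.028349523 = 25.407555 ounce ≈ 25.41 ounce (4 s.f.). Final answer: 25.41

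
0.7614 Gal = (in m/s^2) 1 Gal = 0.01 m/s^2, so 0.7614 Gal = 0.7614 * 0.01 = 0.007614 m/s^2. Result: 0.007614 m/s^2. Final answer: 0.007614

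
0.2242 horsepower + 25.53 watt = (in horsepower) 1 horsepower = 745.69987 W, so 0.2242 horsepower = 0.2242 * 745.69987 = 167.18591 W. 25.53 watt = 25.53 W. Sum: 167.18591 + 25.53 = 192.71591 W. 1 horsepower = 745.69987 W, so 192.71591 W = 192.71591 / 745.69987 = 0.25843629 horsepower ≈ 0.2584 horsepower (4 s.f.). Final answer: 0.2584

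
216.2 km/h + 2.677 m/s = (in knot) 121.9. Check: 1 km/h = 0.27777778 m/s, so 216.2 km/h = 216.2 * 0.27777778 = 60.055556 m/s. 2.677 m/s is already in m/s. Sum: 60.055556 + 2.677 = 62.732556 m/s. 1 knot = 0.51444444 m/s, so 62.732556 m/s = 62.732556 / 0.51444444 = 121.94233 knot ≈ 121.9 knot (4 s.f.).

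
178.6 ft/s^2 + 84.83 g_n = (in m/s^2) 1 ft/s^2 = 0.3048 m/s^2, so 178.6 ft/s^2 = 178.6 * 0.3048 = 54.43728 m/s^2. 1 g_n = 9.80665 m/s^2, so 84.83 g_n = 84.83 * 9.80665 = 831.89812 m/s^2. Sum: 54.43728 + 831.89812 = 886.3354 m/s^2. Result: 886.3354 m/s^2 ≈ 886.3 m/s^2 (4 s.f.). Final answer: 886.3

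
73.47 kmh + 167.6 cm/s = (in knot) 42.93. Check: 1 kmh = 0.27777778 m/s, so 73.47 kmh = 73.47 * 0.27777778 = 20.408333 m/s. 1 cm/s = 0.01 m/s, so 167.6 cm/s = 167.6 * 0.01 = 1.676 m/s. Sum: 20.408333 + 1.676 = 22.084333 m/s. 1 knot = 0.51444444 m/s, so 22.084333 m/s = 22.084333 / 0.51444444 = 42.92851 knot ≈ 42.93 knot (4 s.f.).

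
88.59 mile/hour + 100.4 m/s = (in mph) 313.2. Check: 1 mile/hour = 0.44704 m/s, so 88.59 mile/hour = 88.59 * 0.44704 = 39.603274 m/s. 100.4 m/s is already in m/s. Sum: 39.603274 + 100.4 = 140.00327 m/s. 1 mph = 0.44704 m/s, so 140.00327 m/s = 140.00327 / 0.44704 = 313.1784 mph ≈ 313.2 mph (4 s.f.).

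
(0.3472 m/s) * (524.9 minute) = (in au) 0.3472 m/s is already in m/s. 1 minute = 60 s, so 524.9 minute = 524.9 * 60 = 31494 s. Combine: 0.3472 m/s * 31494 s = 10934.717 m. 1 au = 1.4959787e+11 m, so 10934.717 m = 10934.717 / 1.4959787e+11 = 7.3094067e-08 au ≈ 7.309e-08 au (4 s.f.). Final answer: 7.309e-08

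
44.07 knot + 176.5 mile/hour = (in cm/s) 1.016e+04. Check: 1 knot = 0.51444444 m/s, so 44.07 knot = 44.07 * 0.51444444 = 22.671567 m/s. 1 mile/hour = 0.44704 m/s, so 176.5 mile/hour = 176.5 * 0.44704 = 78.90256 m/s. Sum: 22.671567 + 78.90256 = 101.57413 m/s. 1 cm/s = 0.01 m/s, so 101.57413 m/s = 101.57413 / 0.01 = 10157.413 cm/s ≈ 1.016e+04 cm/s (4 s.f.).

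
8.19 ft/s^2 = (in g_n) 1 ft/s^2 = 0.3048 m/s^2, so 8.19 ft/s^2 = 8.19 * 0.3048 = 2.496312 m/s^2. 1 g_n = 9.80665 m/s^2, so 2.496312 m/s^2 = 2.496312 / 9.80665 = 0.25455298 g_n ≈ 0.2546 g_n (4 s.f.). Final answer: 0.2546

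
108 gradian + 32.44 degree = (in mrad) 2263. Check: 1 gradian = 0.015707963 rad, so 108 gradian = 108 * 0.015707963 = 1.69646 rad. 1 degree = 0.017453293 rad, so 32.44 degree = 32.44 * 0.017453293 = 0.56618481 rad. Sum: 1.69646 + 0.56618481 = 2.2626448 rad. 1 mrad = 0.001 rad, so 2.2626448 rad = 2.2626448 / 0.001 = 2262.6448 mrad ≈ 2263 mrad (4 s.f.).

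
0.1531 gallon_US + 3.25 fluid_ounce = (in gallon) 1 gallon_US = 0.0037854118 m^3, so 0.1531 gallon_US = 0.1531 * 0.0037854118 = 0.00057954654 m^3. 1 fluid_ounce = 2.957353e-05 m^3, so 3.25 fluid_ounce = 3.25 * 2.957353e-05 = 9.6113971e-05 m^3. Sum: 0.00057954654 + 9.6113971e-05 = 0.00067566052 m^3. 1 gallon = 0.0037854118 m^3, so 0.00067566052 m^3 = 0.00067566052 / 0.0037854118 = 0.17849063 gallon ≈ 0.1785 gallon (4 s.f.). Final answer: 0.1785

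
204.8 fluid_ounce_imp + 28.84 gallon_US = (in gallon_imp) 1 fluid_ounce_imp = 2.8413063e-05 m^3, so 204.8 fluid_ounce_imp = 204.8 * 2.8413063e-05 = 0.0058189952 m^3. 1 gallon_US = 0.0037854118 m^3, so 28.84 gallon_US = 28.84 * 0.0037854118 = 0.10917128 m^3. Sum: 0.0058189952 + 0.10917128 = 0.11499027 m^3. 1 gallon_imp = 0.00454609 m^3, so 0.11499027 m^3 = 0.11499027 / 0.00454609 = 25.294323 gallon_imp ≈ 25.29 gallon_imp (4 s.f.). Final answer: 25.29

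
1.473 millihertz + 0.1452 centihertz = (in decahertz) 1 millihertz = 0.001 Hz, so 1.473 millihertz = 1.473 * 0.001 = 0.001473 Hz. 1 centihertz = 0.01 Hz, so 0.1452 centihertz = 0.1452 * 0.01 = 0.001452 Hz. Sum: 0.001473 + 0.001452 = 0.002925 Hz. 1 decahertz = 10 Hz, so 0.002925 Hz = 0.002925 / 10 = 0.0002925 decahertz. Final answer: 0.0002925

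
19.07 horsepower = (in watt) 1.422e+04. Check: 1 horsepower = 745.69987 W, so 19.07 horsepower = 19.07 * 745.69987 = 14220.497 W. 14220.497 W = 14220.497 watt ≈ 1.422e+04 watt (4 s.f.).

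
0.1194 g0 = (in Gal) 117.1. Check: 1 g0 = 9.80665 m/s^2, so 0.1194 g0 = 0.1194 * 9.80665 = 1.170914 m/s^2. 1 Gal = 0.01 m/s^2, so 1.170914 m/s^2 = 1.170914 / 0.01 = 117.0914 Gal ≈ 117.1 Gal (4 s.f.).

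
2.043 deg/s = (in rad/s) 0.03566. Check: 1 deg/s = 0.017453293 rad/s, so 2.043 deg/s = 2.043 * 0.017453293 = 0.035657077 rad/s. Result: 0.035657077 rad/s ≈ 0.03566 rad/s (4 s.f.).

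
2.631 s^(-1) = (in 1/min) 157.9. Check: 2.631 s^(-1) = 2.631 Hz. 1 1/min = 0.016666667 Hz, so 2.631 Hz = 2.631 / 0.016666667 = 157.86 1/min ≈ 157.9 1/min (4 s.f.).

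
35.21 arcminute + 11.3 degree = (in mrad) 207.5. Check: 1 arcminute = 0.00029088821 rad, so 35.21 arcminute = 35.21 * 0.00029088821 = 0.010242174 rad. 1 degree = 0.017453293 rad, so 11.3 degree = 11.3 * 0.017453293 = 0.19722221 rad. Sum: 0.010242174 + 0.19722221 = 0.20746438 rad. 1 mrad = 0.001 rad, so 0.20746438 rad = 0.20746438 / 0.001 = 207.46438 mrad ≈ 207.5 mrad (4 s.f.).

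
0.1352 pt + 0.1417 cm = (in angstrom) 1.465e+07. Check: 1 pt = 0.00035277778 m, so 0.1352 pt = 0.1352 * 0.00035277778 = 4.7695556e-05 m. 1 cm = 0.01 m, so 0.1417 cm = 0.1417 * 0.01 = 0.001417 m. Sum: 4.7695556e-05 + 0.001417 = 0.0014646956 m. 1 angstrom = 1e-10 m, so 0.0014646956 m = 0.0014646956 / 1e-10 = 14646956 angstrom ≈ 1.465e+07 angstrom (4 s.f.).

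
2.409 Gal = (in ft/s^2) 1 Gal = 0.01 m/s^2, so 2.409 Gal = 2.409 * 0.01 = 0.02409 m/s^2. 1 ft/s^2 = 0.3048 m/s^2, so 0.02409 m/s^2 = 0.02409 / 0.3048 = 0.079035433 ft/s^2 ≈ 0.07904 ft/s^2 (4 s.f.). Final answer: 0.07904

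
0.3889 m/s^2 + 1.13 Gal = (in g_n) 0.04081. Check: 0.3889 m/s^2 is already in m/s^2. 1 Gal = 0.01 m/s^2, so 1.13 Gal = 1.13 * 0.01 = 0.0113 m/s^2. Sum: 0.3889 + 0.0113 = 0.4002 m/s^2. 1 g_n = 9.80665 m/s^2, so 0.4002 m/s^2 = 0.4002 / 9.80665 = 0.040809043 g_n ≈ 0.04081 g_n (4 s.f.).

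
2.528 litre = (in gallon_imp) 1 litre = 0.001 m^3, so 2.528 litre = 2.528 * 0.001 = 0.002528 m^3. 1 gallon_imp = 0.00454609 m^3, so 0.002528 m^3 = 0.002528 / 0.00454609 = 0.55608226 gallon_imp ≈ 0.5561 gallon_imp (4 s.f.). Final answer: 0.5561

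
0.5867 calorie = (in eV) 1.532e+19. Check: 1 calorie = 4.184 J, so 0.5867 calorie = 0.5867 * 4.184 = 2.4547528 J. 1 eV = 1.6021766e-19 J, so 2.4547528 J = 2.4547528 / 1.6021766e-19 = 1.5321362e+19 eV ≈ 1.532e+19 eV (4 s.f.).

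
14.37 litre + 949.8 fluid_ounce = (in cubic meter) 0.04246. Check: 1 litre = 0.001 m^3, so 14.37 litre = 14.37 * 0.001 = 0.01437 m^3. 1 fluid_ounce = 2.957353e-05 m^3, so 949.8 fluid_ounce = 949.8 * 2.957353e-05 = 0.028088938 m^3. Sum: 0.01437 + 0.028088938 = 0.042458938 m^3. 0.042458938 m^3 = 0.042458938 cubic meter ≈ 0.04246 cubic meter (4 s.f.).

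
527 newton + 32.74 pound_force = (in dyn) 527 newton = 527 N. 1 pound_force = 4.4482216 N, so 32.74 pound_force = 32.74 * 4.4482216 = 145.63478 N. Sum: 527 + 145.63478 = 672.63478 N. 1 dyn = 1e-05 N, so 672.63478 N = 672.63478 / 1e-05 = 67263478 dyn ≈ 6.726e+07 dyn (4 s.f.). Final answer: 6.726e+07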